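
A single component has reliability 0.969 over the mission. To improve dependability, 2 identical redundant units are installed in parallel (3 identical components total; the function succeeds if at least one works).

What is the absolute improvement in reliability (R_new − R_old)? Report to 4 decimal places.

0.0310

R_before = 0.969
R_after = 1 − (1 − 0.969)^3 = 1.0000
ΔR = 1.0000 − 0.969 = 0.0310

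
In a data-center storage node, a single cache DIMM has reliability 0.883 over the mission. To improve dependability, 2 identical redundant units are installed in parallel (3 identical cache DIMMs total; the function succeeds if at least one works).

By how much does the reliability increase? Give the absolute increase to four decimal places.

R_before = 0.883
R_after = 1 − (1 − 0.883)^3 = 0.9984
ΔR = 0.9984 − 0.883 = 0.1154

0.1154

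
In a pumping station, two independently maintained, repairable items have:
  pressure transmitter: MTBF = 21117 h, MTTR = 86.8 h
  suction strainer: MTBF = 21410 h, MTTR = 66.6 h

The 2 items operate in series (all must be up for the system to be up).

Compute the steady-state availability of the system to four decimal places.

0.9928

A(pressure transmitter) = MTBF/(MTBF+MTTR) = 21117/(21117+86.8) = 0.995906
A(suction strainer) = MTBF/(MTBF+MTTR) = 21410/(21410+66.6) = 0.996899
Series availability: 0.995906 × 0.996899 = 0.9928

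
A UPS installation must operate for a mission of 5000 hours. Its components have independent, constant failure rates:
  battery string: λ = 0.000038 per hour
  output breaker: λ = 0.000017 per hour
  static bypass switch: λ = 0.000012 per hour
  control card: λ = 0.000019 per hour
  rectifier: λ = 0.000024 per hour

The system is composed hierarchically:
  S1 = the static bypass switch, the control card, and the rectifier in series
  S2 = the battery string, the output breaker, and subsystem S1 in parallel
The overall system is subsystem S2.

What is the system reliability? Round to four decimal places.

0.9966

R(battery string) = exp(−0.000038 × 5000) = 0.826959
R(output breaker) = exp(−0.000017 × 5000) = 0.918512
R(static bypass switch) = exp(−0.000012 × 5000) = 0.941765
R(control card) = exp(−0.000019 × 5000) = 0.909373
R(rectifier) = exp(−0.000024 × 5000) = 0.886920
Series (static bypass switch, control card, and rectifier): 0.941765 × 0.909373 × 0.886920 = 0.759572
Parallel (battery string, output breaker, and [0.759572]): 1 − (1 − 0.826959)(1 − 0.918512)(1 − 0.759572) = 0.9966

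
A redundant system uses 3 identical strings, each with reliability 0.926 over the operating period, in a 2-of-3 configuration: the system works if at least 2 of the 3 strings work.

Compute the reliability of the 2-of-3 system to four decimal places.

R = Σ_{i=2}^{3} C(3,i) p^i (1−p)^{3−i} with p = 0.926
C(3,2)·0.926^2·0.074^1 = 0.190360
C(3,3)·0.926^3·0.074^0 = 0.794023
Sum = 0.9844

0.9844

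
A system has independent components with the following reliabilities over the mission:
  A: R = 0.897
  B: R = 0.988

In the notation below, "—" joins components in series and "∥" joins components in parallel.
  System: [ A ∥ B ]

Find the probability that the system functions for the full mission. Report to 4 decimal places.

Parallel (A and B): 1 − (1 − 0.897000)(1 − 0.988000) = 0.9988

0.9988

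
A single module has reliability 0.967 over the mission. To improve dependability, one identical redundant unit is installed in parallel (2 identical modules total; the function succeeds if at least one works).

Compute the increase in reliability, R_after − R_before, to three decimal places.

R_before = 0.967
R_after = 1 − (1 − 0.967)^2 = 0.999
ΔR = 0.999 − 0.967 = 0.032

0.032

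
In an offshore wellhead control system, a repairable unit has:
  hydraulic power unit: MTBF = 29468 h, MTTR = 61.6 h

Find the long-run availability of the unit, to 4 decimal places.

0.9979

A(hydraulic power unit) = MTBF/(MTBF+MTTR) = 29468/(29468+61.6) = 0.9979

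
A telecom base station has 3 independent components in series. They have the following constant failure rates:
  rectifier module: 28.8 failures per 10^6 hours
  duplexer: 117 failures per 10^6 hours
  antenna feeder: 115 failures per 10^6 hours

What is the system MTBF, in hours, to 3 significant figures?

Series of exponential components: λ_sys = Σ λ_i
λ_sys = 0.0000288 + 0.000117 + 0.000115 = 2.6080e-04 /h
MTBF = 1 / λ_sys = 3830 h

3830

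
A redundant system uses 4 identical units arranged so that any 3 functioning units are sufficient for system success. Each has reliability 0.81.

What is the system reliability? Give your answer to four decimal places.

R = Σ_{i=3}^{4} C(4,i) p^i (1−p)^{4−i} with p = 0.81
C(4,3)·0.81^3·0.19^1 = 0.403895
C(4,4)·0.81^4·0.19^0 = 0.430467
Sum = 0.8344

0.8344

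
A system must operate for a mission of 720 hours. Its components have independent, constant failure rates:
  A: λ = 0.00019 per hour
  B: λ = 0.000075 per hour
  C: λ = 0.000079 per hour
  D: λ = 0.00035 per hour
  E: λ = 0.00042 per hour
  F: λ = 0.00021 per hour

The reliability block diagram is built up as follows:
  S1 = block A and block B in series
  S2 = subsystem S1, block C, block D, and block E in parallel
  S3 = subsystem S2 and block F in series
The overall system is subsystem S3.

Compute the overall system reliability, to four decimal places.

R(A) = exp(−0.00019 × 720) = 0.872145
R(B) = exp(−0.000075 × 720) = 0.947432
R(C) = exp(−0.000079 × 720) = 0.944707
R(D) = exp(−0.00035 × 720) = 0.777245
R(E) = exp(−0.00042 × 720) = 0.739042
R(F) = exp(−0.00021 × 720) = 0.859676
Series (A and B): 0.872145 × 0.947432 = 0.826298
Parallel ([0.826298], C, D, and E): 1 − (1 − 0.826298)(1 − 0.944707)(1 − 0.777245)(1 − 0.739042) = 0.999442
Series ([0.999442] and F): 0.999442 × 0.859676 = 0.8592

0.8592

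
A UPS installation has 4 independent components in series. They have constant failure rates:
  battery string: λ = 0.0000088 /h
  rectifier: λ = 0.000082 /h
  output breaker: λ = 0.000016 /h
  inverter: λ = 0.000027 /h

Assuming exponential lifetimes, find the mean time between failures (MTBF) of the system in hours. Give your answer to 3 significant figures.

Series of exponential components: λ_sys = Σ λ_i
λ_sys = 0.0000088 + 0.000082 + 0.000016 + 0.000027 = 1.3380e-04 /h
MTBF = 1 / λ_sys = 7470 h

7470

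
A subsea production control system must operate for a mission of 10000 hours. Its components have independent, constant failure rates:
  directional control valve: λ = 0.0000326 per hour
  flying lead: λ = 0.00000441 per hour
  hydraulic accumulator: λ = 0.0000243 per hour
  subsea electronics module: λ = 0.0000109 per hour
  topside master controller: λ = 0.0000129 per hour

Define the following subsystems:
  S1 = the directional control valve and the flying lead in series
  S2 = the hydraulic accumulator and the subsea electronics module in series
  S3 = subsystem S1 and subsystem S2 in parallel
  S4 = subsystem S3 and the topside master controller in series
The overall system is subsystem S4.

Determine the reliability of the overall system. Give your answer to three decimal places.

R(directional control valve) = exp(−0.0000326 × 10000) = 0.72181
R(flying lead) = exp(−0.00000441 × 10000) = 0.95686
R(hydraulic accumulator) = exp(−0.0000243 × 10000) = 0.78427
R(subsea electronics module) = exp(−0.0000109 × 10000) = 0.89673
R(topside master controller) = exp(−0.0000129 × 10000) = 0.87897
Series (directional control valve and flying lead): 0.72181 × 0.95686 = 0.69067
Series (hydraulic accumulator and subsea electronics module): 0.78427 × 0.89673 = 0.70328
Parallel ([0.69067] and [0.70328]): 1 − (1 − 0.69067)(1 − 0.70328) = 0.90822
Series ([0.90822] and topside master controller): 0.90822 × 0.87897 = 0.798

0.798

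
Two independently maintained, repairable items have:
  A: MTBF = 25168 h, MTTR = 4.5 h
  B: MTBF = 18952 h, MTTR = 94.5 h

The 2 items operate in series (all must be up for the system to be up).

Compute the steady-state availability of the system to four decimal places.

0.9949

A(A) = MTBF/(MTBF+MTTR) = 25168/(25168+4.5) = 0.999821
A(B) = MTBF/(MTBF+MTTR) = 18952/(18952+94.5) = 0.995038
Series availability: 0.999821 × 0.995038 = 0.9949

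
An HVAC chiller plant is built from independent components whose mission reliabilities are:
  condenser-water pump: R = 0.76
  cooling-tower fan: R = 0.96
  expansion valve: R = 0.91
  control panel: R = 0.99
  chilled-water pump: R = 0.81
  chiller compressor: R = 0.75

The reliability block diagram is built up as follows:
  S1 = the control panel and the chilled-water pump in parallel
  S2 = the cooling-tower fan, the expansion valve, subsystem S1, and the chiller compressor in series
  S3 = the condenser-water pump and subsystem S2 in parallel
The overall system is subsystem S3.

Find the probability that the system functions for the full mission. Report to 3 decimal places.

0.917

Parallel (control panel and chilled-water pump): 1 − (1 − 0.99000)(1 − 0.81000) = 0.99810
Series (cooling-tower fan, expansion valve, [0.99810], and chiller compressor): 0.96000 × 0.91000 × 0.99810 × 0.75000 = 0.65396
Parallel (condenser-water pump and [0.65396]): 1 − (1 − 0.76000)(1 − 0.65396) = 0.917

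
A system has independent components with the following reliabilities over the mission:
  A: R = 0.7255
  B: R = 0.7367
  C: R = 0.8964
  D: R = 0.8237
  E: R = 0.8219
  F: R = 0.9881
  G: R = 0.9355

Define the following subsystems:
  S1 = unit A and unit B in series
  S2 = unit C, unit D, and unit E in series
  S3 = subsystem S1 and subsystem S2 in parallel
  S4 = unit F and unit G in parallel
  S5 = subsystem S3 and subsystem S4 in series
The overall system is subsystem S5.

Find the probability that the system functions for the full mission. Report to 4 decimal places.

0.8164

Series (A and B): 0.725500 × 0.736700 = 0.534476
Series (C, D, and E): 0.896400 × 0.823700 × 0.821900 = 0.606862
Parallel ([0.534476] and [0.606862]): 1 − (1 − 0.534476)(1 − 0.606862) = 0.816985
Parallel (F and G): 1 − (1 − 0.988100)(1 − 0.935500) = 0.999232
Series ([0.816985] and [0.999232]): 0.816985 × 0.999232 = 0.8164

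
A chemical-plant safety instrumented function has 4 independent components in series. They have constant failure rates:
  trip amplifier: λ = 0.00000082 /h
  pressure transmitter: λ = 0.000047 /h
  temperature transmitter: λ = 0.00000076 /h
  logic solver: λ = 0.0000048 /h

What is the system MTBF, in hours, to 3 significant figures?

Series of exponential components: λ_sys = Σ λ_i
λ_sys = 0.00000082 + 0.000047 + 0.00000076 + 0.0000048 = 5.3380e-05 /h
MTBF = 1 / λ_sys = 18700 h

18700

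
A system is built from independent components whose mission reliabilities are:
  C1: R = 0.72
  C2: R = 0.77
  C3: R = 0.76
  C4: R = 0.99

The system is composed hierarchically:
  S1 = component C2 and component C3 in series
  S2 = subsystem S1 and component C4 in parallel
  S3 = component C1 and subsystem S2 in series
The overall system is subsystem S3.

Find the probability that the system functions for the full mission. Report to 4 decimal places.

Series (C2 and C3): 0.770000 × 0.760000 = 0.585200
Parallel ([0.585200] and C4): 1 − (1 − 0.585200)(1 − 0.990000) = 0.995852
Series (C1 and [0.995852]): 0.720000 × 0.995852 = 0.7170

0.7170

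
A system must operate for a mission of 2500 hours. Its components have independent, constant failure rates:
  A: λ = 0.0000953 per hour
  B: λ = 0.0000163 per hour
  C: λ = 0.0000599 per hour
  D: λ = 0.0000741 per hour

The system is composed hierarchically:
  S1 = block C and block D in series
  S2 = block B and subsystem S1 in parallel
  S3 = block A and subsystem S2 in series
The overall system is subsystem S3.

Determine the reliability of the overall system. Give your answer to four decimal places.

0.7790

R(A) = exp(−0.0000953 × 2500) = 0.788006
R(B) = exp(−0.0000163 × 2500) = 0.960069
R(C) = exp(−0.0000599 × 2500) = 0.860923
R(D) = exp(−0.0000741 × 2500) = 0.830897
Series (C and D): 0.860923 × 0.830897 = 0.715338
Parallel (B and [0.715338]): 1 − (1 − 0.960069)(1 − 0.715338) = 0.988633
Series (A and [0.988633]): 0.788006 × 0.988633 = 0.7790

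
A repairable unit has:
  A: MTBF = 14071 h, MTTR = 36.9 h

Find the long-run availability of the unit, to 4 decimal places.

0.9974

A(A) = MTBF/(MTBF+MTTR) = 14071/(14071+36.9) = 0.9974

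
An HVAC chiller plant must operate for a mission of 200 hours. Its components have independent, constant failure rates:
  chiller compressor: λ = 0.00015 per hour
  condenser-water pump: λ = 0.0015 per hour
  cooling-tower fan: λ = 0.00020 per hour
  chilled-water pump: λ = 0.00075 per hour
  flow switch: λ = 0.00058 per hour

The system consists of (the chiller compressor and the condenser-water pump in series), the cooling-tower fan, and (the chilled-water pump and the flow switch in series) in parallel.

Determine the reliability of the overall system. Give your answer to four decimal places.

0.9974

R(chiller compressor) = exp(−0.00015 × 200) = 0.970446
R(condenser-water pump) = exp(−0.0015 × 200) = 0.740818
R(cooling-tower fan) = exp(−0.00020 × 200) = 0.960789
R(chilled-water pump) = exp(−0.00075 × 200) = 0.860708
R(flow switch) = exp(−0.00058 × 200) = 0.890475
Series (chiller compressor and condenser-water pump): 0.970446 × 0.740818 = 0.718924
Series (chilled-water pump and flow switch): 0.860708 × 0.890475 = 0.766439
Parallel ([0.718924], cooling-tower fan, and [0.766439]): 1 − (1 − 0.718924)(1 − 0.960789)(1 − 0.766439) = 0.9974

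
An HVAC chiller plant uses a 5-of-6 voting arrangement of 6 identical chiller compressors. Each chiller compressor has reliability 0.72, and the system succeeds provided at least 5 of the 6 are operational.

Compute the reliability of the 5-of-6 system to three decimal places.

R = Σ_{i=5}^{6} C(6,i) p^i (1−p)^{6−i} with p = 0.72
C(6,5)·0.72^5·0.28^1 = 0.32507
C(6,6)·0.72^6·0.28^0 = 0.13931
Sum = 0.464

0.464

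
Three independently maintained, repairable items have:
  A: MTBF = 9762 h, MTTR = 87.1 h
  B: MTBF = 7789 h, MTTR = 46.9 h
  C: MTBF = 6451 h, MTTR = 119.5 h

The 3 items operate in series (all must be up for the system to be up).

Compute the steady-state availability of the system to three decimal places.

A(A) = MTBF/(MTBF+MTTR) = 9762/(9762+87.1) = 0.991157
A(B) = MTBF/(MTBF+MTTR) = 7789/(7789+46.9) = 0.994015
A(C) = MTBF/(MTBF+MTTR) = 6451/(6451+119.5) = 0.981813
Series availability: 0.991157 × 0.994015 × 0.981813 = 0.967

0.967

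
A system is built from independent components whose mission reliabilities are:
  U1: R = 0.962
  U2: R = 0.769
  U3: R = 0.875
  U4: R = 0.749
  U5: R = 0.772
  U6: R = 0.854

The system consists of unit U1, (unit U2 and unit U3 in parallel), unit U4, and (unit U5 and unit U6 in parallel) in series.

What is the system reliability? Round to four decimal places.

Parallel (U2 and U3): 1 − (1 − 0.769000)(1 − 0.875000) = 0.971125
Parallel (U5 and U6): 1 − (1 − 0.772000)(1 − 0.854000) = 0.966712
Series (U1, [0.971125], U4, and [0.966712]): 0.962000 × 0.971125 × 0.749000 × 0.966712 = 0.6764

0.6764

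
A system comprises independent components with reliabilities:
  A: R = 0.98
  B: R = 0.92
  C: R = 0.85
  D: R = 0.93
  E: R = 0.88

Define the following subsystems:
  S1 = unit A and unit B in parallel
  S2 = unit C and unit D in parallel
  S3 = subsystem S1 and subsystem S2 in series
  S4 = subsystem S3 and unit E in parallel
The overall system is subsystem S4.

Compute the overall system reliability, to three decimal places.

Parallel (A and B): 1 − (1 − 0.98000)(1 − 0.92000) = 0.99840
Parallel (C and D): 1 − (1 − 0.85000)(1 − 0.93000) = 0.98950
Series ([0.99840] and [0.98950]): 0.99840 × 0.98950 = 0.98792
Parallel ([0.98792] and E): 1 − (1 − 0.98792)(1 − 0.88000) = 0.999

0.999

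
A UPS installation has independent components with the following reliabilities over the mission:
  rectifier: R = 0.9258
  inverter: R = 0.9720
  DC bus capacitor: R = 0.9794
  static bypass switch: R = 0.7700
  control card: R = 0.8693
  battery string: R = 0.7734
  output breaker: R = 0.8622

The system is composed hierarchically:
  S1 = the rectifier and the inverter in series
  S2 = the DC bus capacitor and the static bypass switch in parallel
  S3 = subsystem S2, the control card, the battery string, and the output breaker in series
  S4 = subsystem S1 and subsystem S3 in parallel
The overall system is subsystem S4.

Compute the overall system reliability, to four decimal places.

Series (rectifier and inverter): 0.925800 × 0.972000 = 0.899878
Parallel (DC bus capacitor and static bypass switch): 1 − (1 − 0.979400)(1 − 0.770000) = 0.995262
Series ([0.995262], control card, battery string, and output breaker): 0.995262 × 0.869300 × 0.773400 × 0.862200 = 0.576925
Parallel ([0.899878] and [0.576925]): 1 − (1 − 0.899878)(1 − 0.576925) = 0.9576

0.9576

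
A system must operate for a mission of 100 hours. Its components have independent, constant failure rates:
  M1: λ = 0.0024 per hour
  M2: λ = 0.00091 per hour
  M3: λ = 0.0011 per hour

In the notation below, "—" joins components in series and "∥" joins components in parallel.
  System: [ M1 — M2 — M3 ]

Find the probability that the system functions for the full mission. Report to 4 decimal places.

R(M1) = exp(−0.0024 × 100) = 0.786628
R(M2) = exp(−0.00091 × 100) = 0.913018
R(M3) = exp(−0.0011 × 100) = 0.895834
Series (M1, M2, and M3): 0.786628 × 0.913018 × 0.895834 = 0.6434

0.6434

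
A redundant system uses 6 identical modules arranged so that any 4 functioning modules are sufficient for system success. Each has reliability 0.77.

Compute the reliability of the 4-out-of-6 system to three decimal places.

R = Σ_{i=4}^{6} C(6,i) p^i (1−p)^{6−i} with p = 0.77
C(6,4)·0.77^4·0.23^2 = 0.27894
C(6,5)·0.77^5·0.23^1 = 0.37354
C(6,6)·0.77^6·0.23^0 = 0.20842
Sum = 0.861

0.861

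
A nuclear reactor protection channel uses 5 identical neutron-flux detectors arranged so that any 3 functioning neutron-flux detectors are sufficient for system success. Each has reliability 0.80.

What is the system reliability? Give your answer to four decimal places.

0.9421

R = Σ_{i=3}^{5} C(5,i) p^i (1−p)^{5−i} with p = 0.80
C(5,3)·0.80^3·0.20^2 = 0.204800
C(5,4)·0.80^4·0.20^1 = 0.409600
C(5,5)·0.80^5·0.20^0 = 0.327680
Sum = 0.9421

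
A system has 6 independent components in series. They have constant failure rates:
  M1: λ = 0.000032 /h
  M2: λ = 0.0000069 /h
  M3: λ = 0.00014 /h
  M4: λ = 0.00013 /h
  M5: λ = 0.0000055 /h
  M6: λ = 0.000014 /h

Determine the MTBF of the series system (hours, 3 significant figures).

3050

Series of exponential components: λ_sys = Σ λ_i
λ_sys = 0.000032 + 0.0000069 + 0.00014 + 0.00013 + 0.0000055 + 0.000014 = 3.2840e-04 /h
MTBF = 1 / λ_sys = 3050 h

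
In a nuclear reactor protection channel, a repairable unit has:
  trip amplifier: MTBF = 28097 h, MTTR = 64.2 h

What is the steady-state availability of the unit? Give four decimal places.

0.9977

A(trip amplifier) = MTBF/(MTBF+MTTR) = 28097/(28097+64.2) = 0.9977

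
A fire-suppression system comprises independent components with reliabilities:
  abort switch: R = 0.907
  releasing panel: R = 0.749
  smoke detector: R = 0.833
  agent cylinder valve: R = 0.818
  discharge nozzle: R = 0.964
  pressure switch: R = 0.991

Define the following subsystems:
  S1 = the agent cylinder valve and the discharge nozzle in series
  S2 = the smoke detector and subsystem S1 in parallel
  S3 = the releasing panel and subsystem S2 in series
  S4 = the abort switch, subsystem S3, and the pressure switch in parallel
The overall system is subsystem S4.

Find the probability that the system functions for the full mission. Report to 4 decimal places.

Series (agent cylinder valve and discharge nozzle): 0.818000 × 0.964000 = 0.788552
Parallel (smoke detector and [0.788552]): 1 − (1 − 0.833000)(1 − 0.788552) = 0.964688
Series (releasing panel and [0.964688]): 0.749000 × 0.964688 = 0.722551
Parallel (abort switch, [0.722551], and pressure switch): 1 − (1 − 0.907000)(1 − 0.722551)(1 − 0.991000) = 0.9998

0.9998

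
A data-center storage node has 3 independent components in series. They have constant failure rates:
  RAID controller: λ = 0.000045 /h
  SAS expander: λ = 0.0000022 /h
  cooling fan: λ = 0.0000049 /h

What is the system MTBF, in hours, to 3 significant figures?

19200

Series of exponential components: λ_sys = Σ λ_i
λ_sys = 0.000045 + 0.0000022 + 0.0000049 = 5.2100e-05 /h
MTBF = 1 / λ_sys = 19200 h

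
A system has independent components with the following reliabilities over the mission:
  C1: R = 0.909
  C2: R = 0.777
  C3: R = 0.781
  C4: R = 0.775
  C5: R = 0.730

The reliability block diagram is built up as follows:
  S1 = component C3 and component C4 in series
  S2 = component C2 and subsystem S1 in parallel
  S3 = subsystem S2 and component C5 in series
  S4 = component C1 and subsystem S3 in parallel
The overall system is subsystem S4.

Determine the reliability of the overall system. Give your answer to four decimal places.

Series (C3 and C4): 0.781000 × 0.775000 = 0.605275
Parallel (C2 and [0.605275]): 1 − (1 − 0.777000)(1 − 0.605275) = 0.911976
Series ([0.911976] and C5): 0.911976 × 0.730000 = 0.665742
Parallel (C1 and [0.665742]): 1 − (1 − 0.909000)(1 − 0.665742) = 0.9696

0.9696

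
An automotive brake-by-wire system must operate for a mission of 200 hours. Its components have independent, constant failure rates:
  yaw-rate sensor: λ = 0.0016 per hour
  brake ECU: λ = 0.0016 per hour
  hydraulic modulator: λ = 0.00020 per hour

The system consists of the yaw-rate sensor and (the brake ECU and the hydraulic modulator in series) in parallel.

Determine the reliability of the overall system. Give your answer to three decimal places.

R(yaw-rate sensor) = exp(−0.0016 × 200) = 0.72615
R(brake ECU) = exp(−0.0016 × 200) = 0.72615
R(hydraulic modulator) = exp(−0.00020 × 200) = 0.96079
Series (brake ECU and hydraulic modulator): 0.72615 × 0.96079 = 0.69768
Parallel (yaw-rate sensor and [0.69768]): 1 − (1 − 0.72615)(1 − 0.69768) = 0.917

0.917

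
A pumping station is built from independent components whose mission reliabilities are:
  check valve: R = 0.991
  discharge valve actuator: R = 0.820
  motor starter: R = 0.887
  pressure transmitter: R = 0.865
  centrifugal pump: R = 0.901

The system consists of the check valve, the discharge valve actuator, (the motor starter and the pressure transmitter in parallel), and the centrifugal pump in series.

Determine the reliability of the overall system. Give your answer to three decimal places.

0.721

Parallel (motor starter and pressure transmitter): 1 − (1 − 0.88700)(1 − 0.86500) = 0.98475
Series (check valve, discharge valve actuator, [0.98475], and centrifugal pump): 0.99100 × 0.82000 × 0.98475 × 0.90100 = 0.721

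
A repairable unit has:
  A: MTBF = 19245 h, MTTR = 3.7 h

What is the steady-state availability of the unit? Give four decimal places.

0.9998

A(A) = MTBF/(MTBF+MTTR) = 19245/(19245+3.7) = 0.9998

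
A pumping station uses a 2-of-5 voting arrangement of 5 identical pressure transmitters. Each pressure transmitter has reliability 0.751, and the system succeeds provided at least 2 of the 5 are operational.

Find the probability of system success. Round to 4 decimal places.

0.9846

R = Σ_{i=2}^{5} C(5,i) p^i (1−p)^{5−i} with p = 0.751
C(5,2)·0.751^2·0.249^3 = 0.087072
C(5,3)·0.751^3·0.249^2 = 0.262614
C(5,4)·0.751^4·0.249^1 = 0.396031
C(5,5)·0.751^5·0.249^0 = 0.238891
Sum = 0.9846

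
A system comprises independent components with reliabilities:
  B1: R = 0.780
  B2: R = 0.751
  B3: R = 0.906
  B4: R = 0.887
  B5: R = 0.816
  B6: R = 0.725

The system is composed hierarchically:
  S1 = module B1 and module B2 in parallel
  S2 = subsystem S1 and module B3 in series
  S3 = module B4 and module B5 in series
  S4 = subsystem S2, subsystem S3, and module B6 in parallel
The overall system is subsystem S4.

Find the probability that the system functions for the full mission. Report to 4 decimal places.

0.9891

Parallel (B1 and B2): 1 − (1 − 0.780000)(1 − 0.751000) = 0.945220
Series ([0.945220] and B3): 0.945220 × 0.906000 = 0.856369
Series (B4 and B5): 0.887000 × 0.816000 = 0.723792
Parallel ([0.856369], [0.723792], and B6): 1 − (1 − 0.856369)(1 − 0.723792)(1 − 0.725000) = 0.9891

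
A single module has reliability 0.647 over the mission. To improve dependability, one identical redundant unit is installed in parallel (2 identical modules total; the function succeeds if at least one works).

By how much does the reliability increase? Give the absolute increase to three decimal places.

R_before = 0.647
R_after = 1 − (1 − 0.647)^2 = 0.875
ΔR = 0.875 − 0.647 = 0.228

0.228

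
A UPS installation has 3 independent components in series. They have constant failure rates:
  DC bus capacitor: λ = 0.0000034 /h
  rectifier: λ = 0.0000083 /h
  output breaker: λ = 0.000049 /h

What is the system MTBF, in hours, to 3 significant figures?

Series of exponential components: λ_sys = Σ λ_i
λ_sys = 0.0000034 + 0.0000083 + 0.000049 = 6.0700e-05 /h
MTBF = 1 / λ_sys = 16500 h

16500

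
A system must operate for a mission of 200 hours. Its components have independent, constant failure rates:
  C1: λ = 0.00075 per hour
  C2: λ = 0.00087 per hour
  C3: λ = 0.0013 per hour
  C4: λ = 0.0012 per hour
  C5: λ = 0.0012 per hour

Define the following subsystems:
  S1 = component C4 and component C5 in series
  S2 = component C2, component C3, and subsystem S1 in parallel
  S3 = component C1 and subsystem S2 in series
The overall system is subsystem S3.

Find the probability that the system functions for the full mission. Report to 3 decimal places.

0.849

R(C1) = exp(−0.00075 × 200) = 0.86071
R(C2) = exp(−0.00087 × 200) = 0.84030
R(C3) = exp(−0.0013 × 200) = 0.77105
R(C4) = exp(−0.0012 × 200) = 0.78663
R(C5) = exp(−0.0012 × 200) = 0.78663
Series (C4 and C5): 0.78663 × 0.78663 = 0.61879
Parallel (C2, C3, and [0.61879]): 1 − (1 − 0.84030)(1 − 0.77105)(1 − 0.61879) = 0.98606
Series (C1 and [0.98606]): 0.86071 × 0.98606 = 0.849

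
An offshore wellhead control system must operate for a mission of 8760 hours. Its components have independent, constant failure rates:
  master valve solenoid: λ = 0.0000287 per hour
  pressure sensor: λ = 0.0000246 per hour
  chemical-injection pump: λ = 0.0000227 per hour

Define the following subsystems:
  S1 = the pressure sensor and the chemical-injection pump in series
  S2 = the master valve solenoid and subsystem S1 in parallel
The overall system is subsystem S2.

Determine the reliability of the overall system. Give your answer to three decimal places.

R(master valve solenoid) = exp(−0.0000287 × 8760) = 0.77770
R(pressure sensor) = exp(−0.0000246 × 8760) = 0.80614
R(chemical-injection pump) = exp(−0.0000227 × 8760) = 0.81967
Series (pressure sensor and chemical-injection pump): 0.80614 × 0.81967 = 0.66077
Parallel (master valve solenoid and [0.66077]): 1 − (1 − 0.77770)(1 − 0.66077) = 0.925

0.925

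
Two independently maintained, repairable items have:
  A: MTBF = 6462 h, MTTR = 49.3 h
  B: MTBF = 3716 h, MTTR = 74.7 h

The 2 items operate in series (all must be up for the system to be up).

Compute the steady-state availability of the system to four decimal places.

0.9729

A(A) = MTBF/(MTBF+MTTR) = 6462/(6462+49.3) = 0.992429
A(B) = MTBF/(MTBF+MTTR) = 3716/(3716+74.7) = 0.980294
Series availability: 0.992429 × 0.980294 = 0.9729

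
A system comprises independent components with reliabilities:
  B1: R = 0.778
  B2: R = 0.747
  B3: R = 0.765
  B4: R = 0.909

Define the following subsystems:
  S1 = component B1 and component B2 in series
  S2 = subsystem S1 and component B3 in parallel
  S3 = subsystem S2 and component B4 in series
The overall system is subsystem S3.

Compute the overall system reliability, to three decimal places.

0.820

Series (B1 and B2): 0.77800 × 0.74700 = 0.58117
Parallel ([0.58117] and B3): 1 − (1 − 0.58117)(1 − 0.76500) = 0.90157
Series ([0.90157] and B4): 0.90157 × 0.90900 = 0.820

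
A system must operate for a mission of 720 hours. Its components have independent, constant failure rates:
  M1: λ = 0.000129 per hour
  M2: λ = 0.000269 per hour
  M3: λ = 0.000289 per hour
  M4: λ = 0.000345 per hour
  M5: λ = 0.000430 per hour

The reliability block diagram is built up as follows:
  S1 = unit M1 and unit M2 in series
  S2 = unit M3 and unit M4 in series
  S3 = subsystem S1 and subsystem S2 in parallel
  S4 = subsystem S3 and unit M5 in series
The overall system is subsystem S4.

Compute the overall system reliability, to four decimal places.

R(M1) = exp(−0.000129 × 720) = 0.911303
R(M2) = exp(−0.000269 × 720) = 0.823922
R(M3) = exp(−0.000289 × 720) = 0.812142
R(M4) = exp(−0.000345 × 720) = 0.780048
R(M5) = exp(−0.000430 × 720) = 0.733740
Series (M1 and M2): 0.911303 × 0.823922 = 0.750843
Series (M3 and M4): 0.812142 × 0.780048 = 0.633510
Parallel ([0.750843] and [0.633510]): 1 − (1 − 0.750843)(1 − 0.633510) = 0.908686
Series ([0.908686] and M5): 0.908686 × 0.733740 = 0.6667

0.6667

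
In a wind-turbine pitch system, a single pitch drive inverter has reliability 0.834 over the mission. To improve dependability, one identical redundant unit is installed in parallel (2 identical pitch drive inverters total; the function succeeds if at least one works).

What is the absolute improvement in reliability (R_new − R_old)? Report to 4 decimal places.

R_before = 0.834
R_after = 1 − (1 − 0.834)^2 = 0.9724
ΔR = 0.9724 − 0.834 = 0.1384

0.1384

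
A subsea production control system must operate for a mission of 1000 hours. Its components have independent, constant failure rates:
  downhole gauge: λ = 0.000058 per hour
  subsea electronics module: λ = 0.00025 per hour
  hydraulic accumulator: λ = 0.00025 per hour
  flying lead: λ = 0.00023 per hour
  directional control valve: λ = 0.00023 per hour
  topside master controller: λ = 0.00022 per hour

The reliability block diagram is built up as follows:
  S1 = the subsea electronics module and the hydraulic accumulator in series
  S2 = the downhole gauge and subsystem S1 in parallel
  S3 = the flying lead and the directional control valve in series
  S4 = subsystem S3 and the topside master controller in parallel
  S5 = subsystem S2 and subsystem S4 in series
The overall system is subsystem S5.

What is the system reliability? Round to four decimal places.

R(downhole gauge) = exp(−0.000058 × 1000) = 0.943650
R(subsea electronics module) = exp(−0.00025 × 1000) = 0.778801
R(hydraulic accumulator) = exp(−0.00025 × 1000) = 0.778801
R(flying lead) = exp(−0.00023 × 1000) = 0.794534
R(directional control valve) = exp(−0.00023 × 1000) = 0.794534
R(topside master controller) = exp(−0.00022 × 1000) = 0.802519
Series (subsea electronics module and hydraulic accumulator): 0.778801 × 0.778801 = 0.606531
Parallel (downhole gauge and [0.606531]): 1 − (1 − 0.943650)(1 − 0.606531) = 0.977828
Series (flying lead and directional control valve): 0.794534 × 0.794534 = 0.631284
Parallel ([0.631284] and topside master controller): 1 − (1 − 0.631284)(1 − 0.802519) = 0.927186
Series ([0.977828] and [0.927186]): 0.977828 × 0.927186 = 0.9066

0.9066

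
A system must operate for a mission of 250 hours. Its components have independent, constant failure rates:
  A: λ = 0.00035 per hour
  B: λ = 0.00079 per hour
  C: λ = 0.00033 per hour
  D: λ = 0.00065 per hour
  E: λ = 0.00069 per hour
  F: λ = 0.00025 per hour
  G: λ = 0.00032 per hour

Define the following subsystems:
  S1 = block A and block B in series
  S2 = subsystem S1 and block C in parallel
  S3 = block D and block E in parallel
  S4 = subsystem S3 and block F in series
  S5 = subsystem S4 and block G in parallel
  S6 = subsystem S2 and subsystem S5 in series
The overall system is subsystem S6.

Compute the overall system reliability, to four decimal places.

0.9741

R(A) = exp(−0.00035 × 250) = 0.916219
R(B) = exp(−0.00079 × 250) = 0.820780
R(C) = exp(−0.00033 × 250) = 0.920811
R(D) = exp(−0.00065 × 250) = 0.850016
R(E) = exp(−0.00069 × 250) = 0.841558
R(F) = exp(−0.00025 × 250) = 0.939413
R(G) = exp(−0.00032 × 250) = 0.923116
Series (A and B): 0.916219 × 0.820780 = 0.752014
Parallel ([0.752014] and C): 1 − (1 − 0.752014)(1 − 0.920811) = 0.980362
Parallel (D and E): 1 − (1 − 0.850016)(1 − 0.841558) = 0.976236
Series ([0.976236] and F): 0.976236 × 0.939413 = 0.917089
Parallel ([0.917089] and G): 1 − (1 − 0.917089)(1 − 0.923116) = 0.993625
Series ([0.980362] and [0.993625]): 0.980362 × 0.993625 = 0.9741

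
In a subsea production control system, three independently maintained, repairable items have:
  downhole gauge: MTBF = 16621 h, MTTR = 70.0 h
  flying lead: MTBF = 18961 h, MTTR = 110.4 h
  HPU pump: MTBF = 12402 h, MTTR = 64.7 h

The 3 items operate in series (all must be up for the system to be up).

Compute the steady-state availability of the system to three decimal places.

A(downhole gauge) = MTBF/(MTBF+MTTR) = 16621/(16621+70.0) = 0.995806
A(flying lead) = MTBF/(MTBF+MTTR) = 18961/(18961+110.4) = 0.994211
A(HPU pump) = MTBF/(MTBF+MTTR) = 12402/(12402+64.7) = 0.994810
Series availability: 0.995806 × 0.994211 × 0.994810 = 0.985

0.985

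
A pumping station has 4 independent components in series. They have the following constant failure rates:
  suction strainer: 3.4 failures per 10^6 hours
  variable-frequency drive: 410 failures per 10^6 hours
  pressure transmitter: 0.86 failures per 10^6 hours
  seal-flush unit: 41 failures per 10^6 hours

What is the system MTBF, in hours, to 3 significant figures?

Series of exponential components: λ_sys = Σ λ_i
λ_sys = 0.0000034 + 0.00041 + 0.00000086 + 0.000041 = 4.5526e-04 /h
MTBF = 1 / λ_sys = 2200 h

2200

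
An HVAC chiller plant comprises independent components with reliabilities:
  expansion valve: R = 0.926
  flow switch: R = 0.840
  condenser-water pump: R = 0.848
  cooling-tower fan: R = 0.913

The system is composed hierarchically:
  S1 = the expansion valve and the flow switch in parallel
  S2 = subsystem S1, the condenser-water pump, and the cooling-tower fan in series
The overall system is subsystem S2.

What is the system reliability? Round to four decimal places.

0.7651

Parallel (expansion valve and flow switch): 1 − (1 − 0.926000)(1 − 0.840000) = 0.988160
Series ([0.988160], condenser-water pump, and cooling-tower fan): 0.988160 × 0.848000 × 0.913000 = 0.7651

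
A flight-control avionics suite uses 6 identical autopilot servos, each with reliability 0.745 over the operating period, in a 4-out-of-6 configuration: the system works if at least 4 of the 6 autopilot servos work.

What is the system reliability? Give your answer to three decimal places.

R = Σ_{i=4}^{6} C(6,i) p^i (1−p)^{6−i} with p = 0.745
C(6,4)·0.745^4·0.255^2 = 0.30047
C(6,5)·0.745^5·0.255^1 = 0.35113
C(6,6)·0.745^6·0.255^0 = 0.17098
Sum = 0.823

0.823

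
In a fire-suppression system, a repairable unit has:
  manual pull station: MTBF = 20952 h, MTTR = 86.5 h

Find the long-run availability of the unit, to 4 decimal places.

0.9959

A(manual pull station) = MTBF/(MTBF+MTTR) = 20952/(20952+86.5) = 0.9959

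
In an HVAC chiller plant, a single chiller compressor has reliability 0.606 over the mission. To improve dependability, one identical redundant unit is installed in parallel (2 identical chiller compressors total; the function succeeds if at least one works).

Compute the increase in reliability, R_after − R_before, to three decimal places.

R_before = 0.606
R_after = 1 − (1 − 0.606)^2 = 0.845
ΔR = 0.845 − 0.606 = 0.239

0.239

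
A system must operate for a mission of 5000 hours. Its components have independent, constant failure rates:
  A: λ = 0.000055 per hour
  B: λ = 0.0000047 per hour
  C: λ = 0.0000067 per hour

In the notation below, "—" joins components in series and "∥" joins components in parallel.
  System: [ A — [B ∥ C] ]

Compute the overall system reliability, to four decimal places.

0.7590

R(A) = exp(−0.000055 × 5000) = 0.759572
R(B) = exp(−0.0000047 × 5000) = 0.976774
R(C) = exp(−0.0000067 × 5000) = 0.967055
Parallel (B and C): 1 − (1 − 0.976774)(1 − 0.967055) = 0.999235
Series (A and [0.999235]): 0.759572 × 0.999235 = 0.7590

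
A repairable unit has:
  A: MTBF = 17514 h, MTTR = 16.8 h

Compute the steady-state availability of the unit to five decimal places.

0.99904

A(A) = MTBF/(MTBF+MTTR) = 17514/(17514+16.8) = 0.99904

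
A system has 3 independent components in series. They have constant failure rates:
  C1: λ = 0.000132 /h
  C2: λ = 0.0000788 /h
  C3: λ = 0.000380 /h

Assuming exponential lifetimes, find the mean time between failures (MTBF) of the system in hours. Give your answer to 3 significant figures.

Series of exponential components: λ_sys = Σ λ_i
λ_sys = 0.000132 + 0.0000788 + 0.000380 = 5.9080e-04 /h
MTBF = 1 / λ_sys = 1690 h

1690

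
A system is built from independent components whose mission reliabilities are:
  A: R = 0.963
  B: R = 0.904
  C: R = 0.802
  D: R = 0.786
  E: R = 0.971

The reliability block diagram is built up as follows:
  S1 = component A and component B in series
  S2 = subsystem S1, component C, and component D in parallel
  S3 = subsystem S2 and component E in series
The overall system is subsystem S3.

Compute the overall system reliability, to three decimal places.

Series (A and B): 0.96300 × 0.90400 = 0.87055
Parallel ([0.87055], C, and D): 1 − (1 − 0.87055)(1 − 0.80200)(1 − 0.78600) = 0.99451
Series ([0.99451] and E): 0.99451 × 0.97100 = 0.966

0.966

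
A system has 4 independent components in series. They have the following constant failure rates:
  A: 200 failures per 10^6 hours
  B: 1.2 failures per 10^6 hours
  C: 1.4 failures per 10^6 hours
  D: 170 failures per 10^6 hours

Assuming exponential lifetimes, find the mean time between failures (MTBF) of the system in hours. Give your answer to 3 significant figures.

2680

Series of exponential components: λ_sys = Σ λ_i
λ_sys = 0.00020 + 0.0000012 + 0.0000014 + 0.00017 = 3.7260e-04 /h
MTBF = 1 / λ_sys = 2680 h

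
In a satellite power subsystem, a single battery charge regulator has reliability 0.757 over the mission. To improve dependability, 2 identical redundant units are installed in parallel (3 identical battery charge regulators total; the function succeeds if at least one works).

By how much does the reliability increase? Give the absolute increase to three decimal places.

0.229

R_before = 0.757
R_after = 1 − (1 − 0.757)^3 = 0.986
ΔR = 0.986 − 0.757 = 0.229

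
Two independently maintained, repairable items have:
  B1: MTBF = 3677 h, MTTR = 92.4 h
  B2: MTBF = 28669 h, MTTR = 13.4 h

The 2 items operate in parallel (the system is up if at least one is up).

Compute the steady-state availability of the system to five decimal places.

A(B1) = MTBF/(MTBF+MTTR) = 3677/(3677+92.4) = 0.975487
A(B2) = MTBF/(MTBF+MTTR) = 28669/(28669+13.4) = 0.999533
Parallel availability: 1 − (1 − 0.975487)(1 − 0.999533) = 0.99999

0.99999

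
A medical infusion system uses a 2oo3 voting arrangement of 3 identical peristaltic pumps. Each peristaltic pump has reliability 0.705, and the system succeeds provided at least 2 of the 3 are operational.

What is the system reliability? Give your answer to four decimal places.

0.7903

R = Σ_{i=2}^{3} C(3,i) p^i (1−p)^{3−i} with p = 0.705
C(3,2)·0.705^2·0.295^1 = 0.439867
C(3,3)·0.705^3·0.295^0 = 0.350403
Sum = 0.7903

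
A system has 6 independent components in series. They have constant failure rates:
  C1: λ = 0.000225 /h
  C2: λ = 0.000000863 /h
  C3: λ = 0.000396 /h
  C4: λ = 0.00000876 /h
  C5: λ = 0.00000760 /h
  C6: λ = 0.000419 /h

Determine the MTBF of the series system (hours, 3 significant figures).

Series of exponential components: λ_sys = Σ λ_i
λ_sys = 0.000225 + 0.000000863 + 0.000396 + 0.00000876 + 0.00000760 + 0.000419 = 1.0572e-03 /h
MTBF = 1 / λ_sys = 946 h

946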